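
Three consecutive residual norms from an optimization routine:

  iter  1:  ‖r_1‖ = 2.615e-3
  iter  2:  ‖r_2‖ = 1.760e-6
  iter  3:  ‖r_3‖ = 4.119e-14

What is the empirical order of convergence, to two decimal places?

p ≈ ln(‖r_3‖/‖r_2‖) / ln(‖r_2‖/‖r_1‖)
  = ln(4.119e-14/1.760e-6) / ln(1.760e-6/2.615e-3)
  = ln(2.34034e-08) / ln(0.00067304)
  = -17.57038 / -7.30371 ≈ 2.40568

2.41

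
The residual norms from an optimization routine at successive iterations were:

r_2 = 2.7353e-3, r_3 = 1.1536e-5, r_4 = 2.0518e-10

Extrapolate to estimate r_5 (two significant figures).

6.5e-20

First estimate the order: p ≈ ln(r_4/r_3) / ln(r_3/r_2) = ln(2.0518e-10/1.1536e-5)/ln(1.1536e-5/2.7353e-3) = ln(1.77861e-05)/ln(0.00421745) ≈ 2.0000.
Then r_5 ≈ r_4·(r_4/r_3)^p = 2.0518e-10·(1.77861e-05)^2.0000 = 2.0518e-10·3.16345e-10 ≈ 6.491e-20.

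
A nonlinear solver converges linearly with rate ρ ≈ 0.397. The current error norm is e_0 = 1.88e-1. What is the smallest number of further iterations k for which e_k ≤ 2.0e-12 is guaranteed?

28

After k steps, e_k ≈ 1.88e-1·0.397^k.
Need 0.397^k ≤ 2.0e-12/1.88e-1 = 1.06383e-11.
k ≥ ln(1.06383e-11)/ln(0.397) = -25.2666/-0.92382 = 27.350.
Smallest integer k = 28.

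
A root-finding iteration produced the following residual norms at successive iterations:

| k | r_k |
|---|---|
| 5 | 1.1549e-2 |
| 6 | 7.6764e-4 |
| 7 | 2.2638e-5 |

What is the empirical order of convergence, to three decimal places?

p ≈ ln(r_7/r_6) / ln(r_6/r_5)
  = ln(2.2638e-5/7.6764e-4) / ln(7.6764e-4/1.1549e-2)
  = ln(0.0294904) / ln(0.0664681)
  = -3.523690 / -2.711033 ≈ 1.299759

1.300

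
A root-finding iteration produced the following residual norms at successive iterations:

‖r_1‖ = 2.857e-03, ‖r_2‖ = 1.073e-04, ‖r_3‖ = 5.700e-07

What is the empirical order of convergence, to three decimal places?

1.596

p ≈ ln(‖r_3‖/‖r_2‖) / ln(‖r_2‖/‖r_1‖)
  = ln(5.700e-07/1.073e-04) / ln(1.073e-04/2.857e-03)
  = ln(0.00531221) / ln(0.0375569)
  = -5.237747 / -3.281898 ≈ 1.595951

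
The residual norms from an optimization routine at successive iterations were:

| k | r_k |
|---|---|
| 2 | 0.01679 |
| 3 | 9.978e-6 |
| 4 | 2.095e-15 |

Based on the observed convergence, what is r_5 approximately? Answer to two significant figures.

First estimate the order: p ≈ ln(r_4/r_3) / ln(r_3/r_2) = ln(2.095e-15/9.978e-6)/ln(9.978e-6/0.01679) = ln(2.09962e-10)/ln(0.000594282) ≈ 2.9999.
Then r_5 ≈ r_4·(r_4/r_3)^p = 2.095e-15·(2.09962e-10)^2.9999 = 2.095e-15·9.27662e-30 ≈ 1.943e-44.

1.9e-44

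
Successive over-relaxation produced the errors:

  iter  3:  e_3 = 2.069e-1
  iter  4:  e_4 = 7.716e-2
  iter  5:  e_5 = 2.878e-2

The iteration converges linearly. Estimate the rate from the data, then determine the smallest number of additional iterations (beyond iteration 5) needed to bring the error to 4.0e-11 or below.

21

Rate ρ ≈ e_5/e_4 = 2.878e-2/7.716e-2 = 0.3730.
After j more steps, e_{5+j} ≈ 2.878e-2·ρ^j; need ρ^j ≤ 4.0e-11/2.878e-2 = 1.38985e-09.
j ≥ ln(1.38985e-09)/ln(0.3730) = -20.3941/-0.98618 = 20.680.
So 21 more iterations are needed.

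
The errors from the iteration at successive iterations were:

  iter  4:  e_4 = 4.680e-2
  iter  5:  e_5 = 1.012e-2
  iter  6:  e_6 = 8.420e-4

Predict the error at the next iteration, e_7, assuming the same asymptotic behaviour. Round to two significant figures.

1.5e-5

First estimate the order: p ≈ ln(e_6/e_5) / ln(e_5/e_4) = ln(8.420e-4/1.012e-2)/ln(1.012e-2/4.680e-2) = ln(0.0832016)/ln(0.216239) ≈ 1.6237.
Then e_7 ≈ e_6·(e_6/e_5)^p = 8.420e-4·(0.0832016)^1.6237 = 8.420e-4·0.0176448 ≈ 1.486e-05.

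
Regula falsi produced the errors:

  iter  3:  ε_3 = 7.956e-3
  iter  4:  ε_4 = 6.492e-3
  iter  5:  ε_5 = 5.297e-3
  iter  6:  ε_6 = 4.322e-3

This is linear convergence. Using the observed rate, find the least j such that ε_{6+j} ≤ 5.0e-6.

34

Rate ρ ≈ ε_6/ε_5 = 4.322e-3/5.297e-3 = 0.8159.
After j more steps, ε_{6+j} ≈ 4.322e-3·ρ^j; need ρ^j ≤ 5.0e-6/4.322e-3 = 0.00115687.
j ≥ ln(0.00115687)/ln(0.8159) = -6.7620/-0.20346 = 33.235.
So 34 more iterations are needed.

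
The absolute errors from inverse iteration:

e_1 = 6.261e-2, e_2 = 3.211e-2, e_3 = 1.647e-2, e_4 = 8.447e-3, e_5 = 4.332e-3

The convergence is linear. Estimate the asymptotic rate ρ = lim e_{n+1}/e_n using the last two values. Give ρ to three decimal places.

0.513

ρ ≈ e_5/e_4 = 4.332e-3/8.447e-3 = 0.51284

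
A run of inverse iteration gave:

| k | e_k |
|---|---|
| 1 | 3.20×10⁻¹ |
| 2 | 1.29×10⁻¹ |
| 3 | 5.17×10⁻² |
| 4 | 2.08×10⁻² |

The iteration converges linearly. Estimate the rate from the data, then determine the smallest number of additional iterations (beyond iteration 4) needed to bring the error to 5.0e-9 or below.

17

Rate ρ ≈ e_4/e_3 = 2.08×10⁻²/5.17×10⁻² = 0.4023.
After j more steps, e_{4+j} ≈ 2.08×10⁻²·ρ^j; need ρ^j ≤ 5.0e-9/2.08×10⁻² = 2.40385e-07.
j ≥ ln(2.40385e-07)/ln(0.4023) = -15.2410/-0.91056 = 16.738.
So 17 more iterations are needed.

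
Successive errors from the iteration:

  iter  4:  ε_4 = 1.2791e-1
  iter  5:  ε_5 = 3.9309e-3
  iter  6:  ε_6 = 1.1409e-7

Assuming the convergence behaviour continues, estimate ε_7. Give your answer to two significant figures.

2.8e-21

First estimate the order: p ≈ ln(ε_6/ε_5) / ln(ε_5/ε_4) = ln(1.1409e-7/3.9309e-3)/ln(3.9309e-3/1.2791e-1) = ln(2.90239e-05)/ln(0.0307318) ≈ 3.0000.
Then ε_7 ≈ ε_6·(ε_6/ε_5)^p = 1.1409e-7·(2.90239e-05)^3.0000 = 1.1409e-7·2.44493e-14 ≈ 2.789e-21.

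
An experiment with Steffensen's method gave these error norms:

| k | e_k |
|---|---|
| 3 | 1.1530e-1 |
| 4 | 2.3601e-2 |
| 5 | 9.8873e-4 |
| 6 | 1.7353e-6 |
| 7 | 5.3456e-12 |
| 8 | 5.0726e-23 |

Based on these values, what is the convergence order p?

Consecutive ratios: e_8/e_7 = 5.0726e-23/5.3456e-12 = 9.4893e-12, e_7/e_6 = 5.3456e-12/1.7353e-6 = 3.0805e-06.
p ≈ ln(9.4893e-12)/ln(3.0805e-06) = -25.3809/-12.6904 ≈ 2.00.
So the convergence is quadratic (order 2).

2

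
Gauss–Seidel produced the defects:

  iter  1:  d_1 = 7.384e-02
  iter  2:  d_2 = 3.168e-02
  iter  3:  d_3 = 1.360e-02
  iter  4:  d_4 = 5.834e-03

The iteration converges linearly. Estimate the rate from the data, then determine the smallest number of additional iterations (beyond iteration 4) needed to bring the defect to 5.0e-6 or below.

Rate ρ ≈ d_4/d_3 = 5.834e-03/1.360e-02 = 0.4290.
After j more steps, d_{4+j} ≈ 5.834e-03·ρ^j; need ρ^j ≤ 5.0e-6/5.834e-03 = 0.000857045.
j ≥ ln(0.000857045)/ln(0.4290) = -7.0620/-0.84630 = 8.345.
So 9 more iterations are needed.

9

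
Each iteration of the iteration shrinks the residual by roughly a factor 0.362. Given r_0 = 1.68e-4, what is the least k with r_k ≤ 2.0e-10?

After k steps, r_k ≈ 1.68e-4·0.362^k.
Need 0.362^k ≤ 2.0e-10/1.68e-4 = 1.19048e-06.
k ≥ ln(1.19048e-06)/ln(0.362) = -13.6412/-1.01611 = 13.425.
Smallest integer k = 14.

14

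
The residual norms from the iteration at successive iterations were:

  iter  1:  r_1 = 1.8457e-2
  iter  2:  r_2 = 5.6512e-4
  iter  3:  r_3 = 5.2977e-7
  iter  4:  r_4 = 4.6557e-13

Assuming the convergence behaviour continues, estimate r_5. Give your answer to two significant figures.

First estimate the order: p ≈ ln(r_4/r_3) / ln(r_3/r_2) = ln(4.6557e-13/5.2977e-7)/ln(5.2977e-7/5.6512e-4) = ln(8.78815e-07)/ln(0.000937447) ≈ 2.0000.
Then r_5 ≈ r_4·(r_4/r_3)^p = 4.6557e-13·(8.78815e-07)^2.0000 = 4.6557e-13·7.72316e-13 ≈ 3.596e-25.

3.6e-25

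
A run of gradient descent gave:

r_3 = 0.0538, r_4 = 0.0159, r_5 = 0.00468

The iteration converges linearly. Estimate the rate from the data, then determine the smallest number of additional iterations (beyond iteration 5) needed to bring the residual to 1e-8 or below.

11

Rate ρ ≈ r_5/r_4 = 0.00468/0.0159 = 0.2943.
After j more steps, r_{5+j} ≈ 0.00468·ρ^j; need ρ^j ≤ 1e-8/0.00468 = 2.13675e-06.
j ≥ ln(2.13675e-06)/ln(0.2943) = -13.0562/-1.22316 = 10.674.
So 11 more iterations are needed.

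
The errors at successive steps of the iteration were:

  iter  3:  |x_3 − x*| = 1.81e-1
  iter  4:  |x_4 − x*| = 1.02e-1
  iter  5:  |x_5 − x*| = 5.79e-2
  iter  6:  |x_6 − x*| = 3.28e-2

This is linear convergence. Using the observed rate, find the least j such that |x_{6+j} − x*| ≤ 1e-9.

Rate ρ ≈ |x_6 − x*|/|x_5 − x*| = 3.28e-2/5.79e-2 = 0.5665.
After j more steps, |x_{6+j} − x*| ≈ 3.28e-2·ρ^j; need ρ^j ≤ 1e-9/3.28e-2 = 3.04878e-08.
j ≥ ln(3.04878e-08)/ln(0.5665) = -17.3059/-0.56828 = 30.453.
So 31 more iterations are needed.

31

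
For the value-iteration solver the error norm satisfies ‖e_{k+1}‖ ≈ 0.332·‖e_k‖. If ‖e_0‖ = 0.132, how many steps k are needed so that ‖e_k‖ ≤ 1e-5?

After k steps, ‖e_k‖ ≈ 0.132·0.332^k.
Need 0.332^k ≤ 1e-5/0.132 = 7.57576e-05.
k ≥ ln(7.57576e-05)/ln(0.332) = -9.4880/-1.10262 = 8.605.
Smallest integer k = 9.

9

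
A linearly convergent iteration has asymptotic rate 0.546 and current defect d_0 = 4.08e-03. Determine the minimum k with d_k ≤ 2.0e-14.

44

After k steps, d_k ≈ 4.08e-03·0.546^k.
Need 0.546^k ≤ 2.0e-14/4.08e-03 = 4.90196e-12.
k ≥ ln(4.90196e-12)/ln(0.546) = -26.0414/-0.60514 = 43.034.
Smallest integer k = 44.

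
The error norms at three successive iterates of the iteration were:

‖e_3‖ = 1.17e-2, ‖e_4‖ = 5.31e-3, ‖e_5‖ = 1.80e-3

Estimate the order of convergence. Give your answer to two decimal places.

1.37

p ≈ ln(‖e_5‖/‖e_4‖) / ln(‖e_4‖/‖e_3‖)
  = ln(1.80e-3/5.31e-3) / ln(5.31e-3/1.17e-2)
  = ln(0.338983) / ln(0.453846)
  = -1.08181 / -0.79000 ≈ 1.36938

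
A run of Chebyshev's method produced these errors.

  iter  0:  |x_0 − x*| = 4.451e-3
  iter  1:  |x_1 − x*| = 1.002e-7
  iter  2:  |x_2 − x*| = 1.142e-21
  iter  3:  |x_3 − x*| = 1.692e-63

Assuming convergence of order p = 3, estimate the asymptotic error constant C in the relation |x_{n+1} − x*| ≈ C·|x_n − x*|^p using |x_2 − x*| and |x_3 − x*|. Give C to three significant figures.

1.14

C ≈ |x_3 − x*| / |x_2 − x*|^3
  = 1.692e-63 / (1.142e-21)^3
  = 1.692e-63 / 1.48936e-63 ≈ 1.1361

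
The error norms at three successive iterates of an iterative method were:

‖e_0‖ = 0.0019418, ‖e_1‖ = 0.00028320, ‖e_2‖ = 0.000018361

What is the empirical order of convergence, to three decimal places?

1.421

p ≈ ln(‖e_2‖/‖e_1‖) / ln(‖e_1‖/‖e_0‖)
  = ln(0.000018361/0.00028320) / ln(0.00028320/0.0019418)
  = ln(0.064834) / ln(0.145844)
  = -2.735925 / -1.925218 ≈ 1.421099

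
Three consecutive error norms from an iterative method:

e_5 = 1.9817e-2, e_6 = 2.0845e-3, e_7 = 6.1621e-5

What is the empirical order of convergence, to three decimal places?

1.564

p ≈ ln(e_7/e_6) / ln(e_6/e_5)
  = ln(6.1621e-5/2.0845e-3) / ln(2.0845e-3/1.9817e-2)
  = ln(0.0295615) / ln(0.105187)
  = -3.521282 / -2.252016 ≈ 1.563613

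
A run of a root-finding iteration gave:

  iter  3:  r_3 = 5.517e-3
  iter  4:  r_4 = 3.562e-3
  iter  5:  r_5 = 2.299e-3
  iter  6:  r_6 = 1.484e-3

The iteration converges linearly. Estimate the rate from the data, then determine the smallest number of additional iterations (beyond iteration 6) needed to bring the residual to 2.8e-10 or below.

36

Rate ρ ≈ r_6/r_5 = 1.484e-3/2.299e-3 = 0.6455.
After j more steps, r_{6+j} ≈ 1.484e-3·ρ^j; need ρ^j ≤ 2.8e-10/1.484e-3 = 1.88679e-07.
j ≥ ln(1.88679e-07)/ln(0.6455) = -15.4832/-0.43773 = 35.372.
So 36 more iterations are needed.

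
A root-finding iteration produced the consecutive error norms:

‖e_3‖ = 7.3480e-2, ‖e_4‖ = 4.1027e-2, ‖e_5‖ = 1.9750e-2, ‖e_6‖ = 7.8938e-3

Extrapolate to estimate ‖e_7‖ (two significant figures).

2.5e-3

First estimate the order: p ≈ ln(‖e_6‖/‖e_5‖) / ln(‖e_5‖/‖e_4‖) = ln(7.8938e-3/1.9750e-2)/ln(1.9750e-2/4.1027e-2) = ln(0.399686)/ln(0.48139) ≈ 1.2544.
Then ‖e_7‖ ≈ ‖e_6‖·(‖e_6‖/‖e_5‖)^p = 7.8938e-3·(0.399686)^1.2544 = 7.8938e-3·0.316516 ≈ 0.002499.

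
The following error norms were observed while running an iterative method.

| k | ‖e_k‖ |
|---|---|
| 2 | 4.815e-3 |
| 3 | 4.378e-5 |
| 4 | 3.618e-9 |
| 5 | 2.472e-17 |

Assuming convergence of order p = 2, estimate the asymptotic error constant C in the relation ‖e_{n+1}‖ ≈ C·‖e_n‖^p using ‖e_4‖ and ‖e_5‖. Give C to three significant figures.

C ≈ ‖e_5‖ / ‖e_4‖^2
  = 2.472e-17 / (3.618e-9)^2
  = 2.472e-17 / 1.30899e-17 ≈ 1.8885

1.89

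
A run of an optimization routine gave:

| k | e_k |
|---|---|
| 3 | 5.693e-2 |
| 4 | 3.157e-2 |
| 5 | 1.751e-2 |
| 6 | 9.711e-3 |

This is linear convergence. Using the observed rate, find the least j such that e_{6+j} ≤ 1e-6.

Rate ρ ≈ e_6/e_5 = 9.711e-3/1.751e-2 = 0.5546.
After j more steps, e_{6+j} ≈ 9.711e-3·ρ^j; need ρ^j ≤ 1e-6/9.711e-3 = 0.000102976.
j ≥ ln(0.000102976)/ln(0.5546) = -9.1810/-0.58951 = 15.574.
So 16 more iterations are needed.

16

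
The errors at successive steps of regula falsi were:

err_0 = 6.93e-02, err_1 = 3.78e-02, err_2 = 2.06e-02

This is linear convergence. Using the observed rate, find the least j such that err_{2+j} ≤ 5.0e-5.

10

Rate ρ ≈ err_2/err_1 = 2.06e-02/3.78e-02 = 0.5450.
After j more steps, err_{2+j} ≈ 2.06e-02·ρ^j; need ρ^j ≤ 5.0e-5/2.06e-02 = 0.00242718.
j ≥ ln(0.00242718)/ln(0.5450) = -6.0210/-0.60697 = 9.920.
So 10 more iterations are needed.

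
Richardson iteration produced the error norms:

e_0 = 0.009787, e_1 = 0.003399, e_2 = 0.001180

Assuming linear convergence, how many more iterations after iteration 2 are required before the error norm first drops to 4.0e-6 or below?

6

Rate ρ ≈ e_2/e_1 = 0.001180/0.003399 = 0.3472.
After j more steps, e_{2+j} ≈ 0.001180·ρ^j; need ρ^j ≤ 4.0e-6/0.001180 = 0.00338983.
j ≥ ln(0.00338983)/ln(0.3472) = -5.6870/-1.05785 = 5.376.
So 6 more iterations are needed.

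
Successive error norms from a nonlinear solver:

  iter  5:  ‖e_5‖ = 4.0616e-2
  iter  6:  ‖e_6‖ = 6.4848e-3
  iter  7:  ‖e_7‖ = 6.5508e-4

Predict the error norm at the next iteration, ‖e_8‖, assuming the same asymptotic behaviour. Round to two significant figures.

First estimate the order: p ≈ ln(‖e_7‖/‖e_6‖) / ln(‖e_6‖/‖e_5‖) = ln(6.5508e-4/6.4848e-3)/ln(6.4848e-3/4.0616e-2) = ln(0.101018)/ln(0.159661) ≈ 1.2495.
Then ‖e_8‖ ≈ ‖e_7‖·(‖e_7‖/‖e_6‖)^p = 6.5508e-4·(0.101018)^1.2495 = 6.5508e-4·0.0570159 ≈ 3.735e-05.

3.7e-5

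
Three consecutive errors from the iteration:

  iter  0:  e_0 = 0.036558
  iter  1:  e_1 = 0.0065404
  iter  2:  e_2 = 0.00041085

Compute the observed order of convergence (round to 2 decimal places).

p ≈ ln(e_2/e_1) / ln(e_1/e_0)
  = ln(0.00041085/0.0065404) / ln(0.0065404/0.036558)
  = ln(0.0628173) / ln(0.178905)
  = -2.76752 / -1.72090 ≈ 1.60818

1.61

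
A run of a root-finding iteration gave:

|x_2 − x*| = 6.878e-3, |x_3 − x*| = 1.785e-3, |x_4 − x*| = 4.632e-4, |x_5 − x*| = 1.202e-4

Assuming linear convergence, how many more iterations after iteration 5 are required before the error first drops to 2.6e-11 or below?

12

Rate ρ ≈ |x_5 − x*|/|x_4 − x*| = 1.202e-4/4.632e-4 = 0.2595.
After j more steps, |x_{5+j} − x*| ≈ 1.202e-4·ρ^j; need ρ^j ≤ 2.6e-11/1.202e-4 = 2.16306e-07.
j ≥ ln(2.16306e-07)/ln(0.2595) = -15.3466/-1.34900 = 11.376.
So 12 more iterations are needed.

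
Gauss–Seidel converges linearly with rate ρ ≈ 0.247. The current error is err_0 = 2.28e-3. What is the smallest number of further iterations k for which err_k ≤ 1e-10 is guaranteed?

13

After k steps, err_k ≈ 2.28e-3·0.247^k.
Need 0.247^k ≤ 1e-10/2.28e-3 = 4.38596e-08.
k ≥ ln(4.38596e-08)/ln(0.247) = -16.9423/-1.39837 = 12.116.
Smallest integer k = 13.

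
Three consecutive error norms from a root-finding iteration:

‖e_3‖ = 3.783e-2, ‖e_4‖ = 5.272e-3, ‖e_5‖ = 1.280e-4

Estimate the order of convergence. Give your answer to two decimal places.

p ≈ ln(‖e_5‖/‖e_4‖) / ln(‖e_4‖/‖e_3‖)
  = ln(1.280e-4/5.272e-3) / ln(5.272e-3/3.783e-2)
  = ln(0.0242792) / ln(0.13936)
  = -3.71814 / -1.97069 ≈ 1.88672

1.89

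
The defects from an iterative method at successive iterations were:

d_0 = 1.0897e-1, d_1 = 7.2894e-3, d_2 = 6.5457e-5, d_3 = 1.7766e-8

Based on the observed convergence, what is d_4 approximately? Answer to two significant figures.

1.1e-14

First estimate the order: p ≈ ln(d_3/d_2) / ln(d_2/d_1) = ln(1.7766e-8/6.5457e-5)/ln(6.5457e-5/7.2894e-3) = ln(0.000271415)/ln(0.00897975) ≈ 1.7425.
Then d_4 ≈ d_3·(d_3/d_2)^p = 1.7766e-8·(0.000271415)^1.7425 = 1.7766e-8·6.10389e-07 ≈ 1.084e-14.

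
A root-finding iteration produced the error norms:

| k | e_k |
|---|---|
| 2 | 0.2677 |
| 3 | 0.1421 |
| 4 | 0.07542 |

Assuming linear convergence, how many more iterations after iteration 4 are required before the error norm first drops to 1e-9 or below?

Rate ρ ≈ e_4/e_3 = 0.07542/0.1421 = 0.5308.
After j more steps, e_{4+j} ≈ 0.07542·ρ^j; need ρ^j ≤ 1e-9/0.07542 = 1.32591e-08.
j ≥ ln(1.32591e-08)/ln(0.5308) = -18.1386/-0.63337 = 28.638.
So 29 more iterations are needed.

29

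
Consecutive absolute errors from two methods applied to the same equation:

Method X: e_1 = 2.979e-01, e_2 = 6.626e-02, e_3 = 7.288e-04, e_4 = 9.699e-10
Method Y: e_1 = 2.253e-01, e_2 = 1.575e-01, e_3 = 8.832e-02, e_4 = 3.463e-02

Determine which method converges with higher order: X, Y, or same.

X

Method X: p ≈ ln(9.699e-10/7.288e-04)/ln(7.288e-04/6.626e-02) ≈ 3.00.
Method Y: p ≈ ln(3.463e-02/8.832e-02)/ln(8.832e-02/1.575e-01) ≈ 1.62.
Method X has the higher order (≈3.0 vs ≈1.6).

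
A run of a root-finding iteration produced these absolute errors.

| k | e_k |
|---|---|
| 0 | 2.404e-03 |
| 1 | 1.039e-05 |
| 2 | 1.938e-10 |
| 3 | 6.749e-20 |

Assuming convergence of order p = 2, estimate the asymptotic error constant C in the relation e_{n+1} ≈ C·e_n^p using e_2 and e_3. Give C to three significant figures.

C ≈ e_3 / e_2^2
  = 6.749e-20 / (1.938e-10)^2
  = 6.749e-20 / 3.75584e-20 ≈ 1.7969

1.80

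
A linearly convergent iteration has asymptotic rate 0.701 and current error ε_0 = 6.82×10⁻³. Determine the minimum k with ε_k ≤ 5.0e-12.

60

After k steps, ε_k ≈ 6.82×10⁻³·0.701^k.
Need 0.701^k ≤ 5.0e-12/6.82×10⁻³ = 7.33138e-10.
k ≥ ln(7.33138e-10)/ln(0.701) = -21.0337/-0.35525 = 59.208.
Smallest integer k = 60.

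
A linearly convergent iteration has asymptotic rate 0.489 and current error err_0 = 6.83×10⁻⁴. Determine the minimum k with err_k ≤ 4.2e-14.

33

After k steps, err_k ≈ 6.83×10⁻⁴·0.489^k.
Need 0.489^k ≤ 4.2e-14/6.83×10⁻⁴ = 6.14934e-11.
k ≥ ln(6.14934e-11)/ln(0.489) = -23.5121/-0.71539 = 32.866.
Smallest integer k = 33.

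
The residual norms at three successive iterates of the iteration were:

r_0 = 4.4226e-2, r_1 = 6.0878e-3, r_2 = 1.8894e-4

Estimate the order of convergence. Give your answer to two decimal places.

1.75

p ≈ ln(r_2/r_1) / ln(r_1/r_0)
  = ln(1.8894e-4/6.0878e-3) / ln(6.0878e-3/4.4226e-2)
  = ln(0.0310358) / ln(0.137652)
  = -3.47261 / -1.98303 ≈ 1.75116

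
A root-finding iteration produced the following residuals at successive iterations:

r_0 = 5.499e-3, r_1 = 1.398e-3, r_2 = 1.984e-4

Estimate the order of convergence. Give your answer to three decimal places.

1.426

p ≈ ln(r_2/r_1) / ln(r_1/r_0)
  = ln(1.984e-4/1.398e-3) / ln(1.398e-3/5.499e-3)
  = ln(0.141917) / ln(0.254228)
  = -1.952513 / -1.369524 ≈ 1.425687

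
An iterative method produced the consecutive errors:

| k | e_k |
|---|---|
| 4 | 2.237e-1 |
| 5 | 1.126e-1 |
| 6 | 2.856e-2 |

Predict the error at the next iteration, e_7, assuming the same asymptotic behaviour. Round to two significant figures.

First estimate the order: p ≈ ln(e_6/e_5) / ln(e_5/e_4) = ln(2.856e-2/1.126e-1)/ln(1.126e-1/2.237e-1) = ln(0.253641)/ln(0.503353) ≈ 1.9984.
Then e_7 ≈ e_6·(e_6/e_5)^p = 2.856e-2·(0.253641)^1.9984 = 2.856e-2·0.0644751 ≈ 0.001841.

1.8e-3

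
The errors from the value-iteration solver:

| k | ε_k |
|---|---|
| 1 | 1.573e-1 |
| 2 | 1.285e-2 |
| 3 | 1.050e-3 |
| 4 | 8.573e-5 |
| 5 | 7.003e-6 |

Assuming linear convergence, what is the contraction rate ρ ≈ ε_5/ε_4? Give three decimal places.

0.082

ρ ≈ ε_5/ε_4 = 7.003e-6/8.573e-5 = 0.08169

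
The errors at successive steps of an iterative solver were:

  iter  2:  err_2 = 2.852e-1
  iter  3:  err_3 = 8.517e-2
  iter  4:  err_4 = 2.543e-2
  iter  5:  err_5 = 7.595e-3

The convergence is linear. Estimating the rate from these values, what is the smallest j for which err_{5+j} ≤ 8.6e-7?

8

Rate ρ ≈ err_5/err_4 = 7.595e-3/2.543e-2 = 0.2987.
After j more steps, err_{5+j} ≈ 7.595e-3·ρ^j; need ρ^j ≤ 8.6e-7/7.595e-3 = 0.000113232.
j ≥ ln(0.000113232)/ln(0.2987) = -9.0861/-1.20832 = 7.520.
So 8 more iterations are needed.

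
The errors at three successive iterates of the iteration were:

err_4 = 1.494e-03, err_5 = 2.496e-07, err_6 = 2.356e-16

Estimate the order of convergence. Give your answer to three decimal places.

p ≈ ln(err_6/err_5) / ln(err_5/err_4)
  = ln(2.356e-16/2.496e-07) / ln(2.496e-07/1.494e-03)
  = ln(9.4391e-10) / ln(0.000167068)
  = -20.780990 / -8.697110 ≈ 2.389413

2.389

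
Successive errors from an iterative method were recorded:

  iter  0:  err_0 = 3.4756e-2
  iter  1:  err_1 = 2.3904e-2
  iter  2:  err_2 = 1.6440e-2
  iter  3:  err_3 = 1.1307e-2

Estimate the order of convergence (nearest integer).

Consecutive ratios: err_3/err_2 = 1.1307e-2/1.6440e-2 = 0.687774, err_2/err_1 = 1.6440e-2/2.3904e-2 = 0.687751.
p ≈ ln(0.687774)/ln(0.687751) = -0.3743/-0.3743 ≈ 1.00.
So the convergence is linear (order 1).

1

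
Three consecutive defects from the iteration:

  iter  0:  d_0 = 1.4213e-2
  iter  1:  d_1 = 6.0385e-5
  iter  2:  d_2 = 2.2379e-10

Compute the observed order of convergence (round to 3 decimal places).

p ≈ ln(d_2/d_1) / ln(d_1/d_0)
  = ln(2.2379e-10/6.0385e-5) / ln(6.0385e-5/1.4213e-2)
  = ln(3.70605e-06) / ln(0.00424858)
  = -12.505544 / -5.461170 ≈ 2.289902

2.290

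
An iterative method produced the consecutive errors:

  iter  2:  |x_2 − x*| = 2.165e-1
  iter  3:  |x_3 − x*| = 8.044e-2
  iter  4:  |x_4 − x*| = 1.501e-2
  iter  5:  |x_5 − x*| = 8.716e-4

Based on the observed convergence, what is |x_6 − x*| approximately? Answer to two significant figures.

7.0e-6

First estimate the order: p ≈ ln(|x_5 − x*|/|x_4 − x*|) / ln(|x_4 − x*|/|x_3 − x*|) = ln(8.716e-4/1.501e-2)/ln(1.501e-2/8.044e-2) = ln(0.058068)/ln(0.186599) ≈ 1.6953.
Then |x_6 − x*| ≈ |x_5 − x*|·(|x_5 − x*|/|x_4 − x*|)^p = 8.716e-4·(0.058068)^1.6953 = 8.716e-4·0.00802606 ≈ 6.996e-06.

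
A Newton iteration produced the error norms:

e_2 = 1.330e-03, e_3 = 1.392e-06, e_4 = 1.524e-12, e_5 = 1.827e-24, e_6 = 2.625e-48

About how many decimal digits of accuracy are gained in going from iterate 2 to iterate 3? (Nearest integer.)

Digits gained ≈ log₁₀(e_2/e_3) = log₁₀(1.330e-03/1.392e-06) = log₁₀(955.46) ≈ 2.980.

3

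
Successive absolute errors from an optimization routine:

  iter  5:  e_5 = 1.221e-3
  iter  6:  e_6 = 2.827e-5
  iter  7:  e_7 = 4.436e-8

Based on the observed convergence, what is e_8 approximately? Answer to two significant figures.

6.9e-13

First estimate the order: p ≈ ln(e_7/e_6) / ln(e_6/e_5) = ln(4.436e-8/2.827e-5)/ln(2.827e-5/1.221e-3) = ln(0.00156915)/ln(0.0231532) ≈ 1.7148.
Then e_8 ≈ e_7·(e_7/e_6)^p = 4.436e-8·(0.00156915)^1.7148 = 4.436e-8·1.55284e-05 ≈ 6.888e-13.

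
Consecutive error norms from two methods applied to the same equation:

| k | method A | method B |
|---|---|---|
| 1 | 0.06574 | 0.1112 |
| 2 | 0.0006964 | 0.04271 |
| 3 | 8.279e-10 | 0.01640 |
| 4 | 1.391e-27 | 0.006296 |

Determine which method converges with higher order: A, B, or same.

A

Method A: p ≈ ln(1.391e-27/8.279e-10)/ln(8.279e-10/0.0006964) ≈ 3.00.
Method B: p ≈ ln(0.006296/0.01640)/ln(0.01640/0.04271) ≈ 1.00.
Method A has the higher order (≈3.0 vs ≈1.0).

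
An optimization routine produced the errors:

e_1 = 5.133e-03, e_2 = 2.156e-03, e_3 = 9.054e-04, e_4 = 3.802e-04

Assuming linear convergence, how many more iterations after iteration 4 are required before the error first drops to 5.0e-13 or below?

24

Rate ρ ≈ e_4/e_3 = 3.802e-04/9.054e-04 = 0.4199.
After j more steps, e_{4+j} ≈ 3.802e-04·ρ^j; need ρ^j ≤ 5.0e-13/3.802e-04 = 1.3151e-09.
j ≥ ln(1.3151e-09)/ln(0.4199) = -20.4494/-0.86774 = 23.566.
So 24 more iterations are needed.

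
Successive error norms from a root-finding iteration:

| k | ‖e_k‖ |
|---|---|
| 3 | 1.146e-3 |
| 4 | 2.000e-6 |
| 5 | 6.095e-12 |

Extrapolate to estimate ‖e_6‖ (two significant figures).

5.7e-23

First estimate the order: p ≈ ln(‖e_5‖/‖e_4‖) / ln(‖e_4‖/‖e_3‖) = ln(6.095e-12/2.000e-6)/ln(2.000e-6/1.146e-3) = ln(3.0475e-06)/ln(0.0017452) ≈ 1.9999.
Then ‖e_6‖ ≈ ‖e_5‖·(‖e_5‖/‖e_4‖)^p = 6.095e-12·(3.0475e-06)^1.9999 = 6.095e-12·9.29906e-12 ≈ 5.668e-23.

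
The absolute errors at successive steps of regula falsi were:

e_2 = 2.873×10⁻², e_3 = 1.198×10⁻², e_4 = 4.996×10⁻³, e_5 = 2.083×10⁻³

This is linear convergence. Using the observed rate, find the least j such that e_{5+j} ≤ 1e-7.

12

Rate ρ ≈ e_5/e_4 = 2.083×10⁻³/4.996×10⁻³ = 0.4169.
After j more steps, e_{5+j} ≈ 2.083×10⁻³·ρ^j; need ρ^j ≤ 1e-7/2.083×10⁻³ = 4.80077e-05.
j ≥ ln(4.80077e-05)/ln(0.4169) = -9.9441/-0.87491 = 11.366.
So 12 more iterations are needed.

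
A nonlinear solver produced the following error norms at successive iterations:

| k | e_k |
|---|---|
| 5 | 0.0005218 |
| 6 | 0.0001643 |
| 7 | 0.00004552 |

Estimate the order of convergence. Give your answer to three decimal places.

p ≈ ln(e_7/e_6) / ln(e_6/e_5)
  = ln(0.00004552/0.0001643) / ln(0.0001643/0.0005218)
  = ln(0.277054) / ln(0.314872)
  = -1.283543 / -1.155589 ≈ 1.110726

1.111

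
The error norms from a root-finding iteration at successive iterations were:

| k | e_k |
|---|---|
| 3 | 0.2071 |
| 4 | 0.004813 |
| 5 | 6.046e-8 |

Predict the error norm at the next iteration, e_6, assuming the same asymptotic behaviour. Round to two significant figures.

First estimate the order: p ≈ ln(e_5/e_4) / ln(e_4/e_3) = ln(6.046e-8/0.004813)/ln(0.004813/0.2071) = ln(1.25618e-05)/ln(0.02324) ≈ 2.9998.
Then e_6 ≈ e_5·(e_5/e_4)^p = 6.046e-8·(1.25618e-05)^2.9998 = 6.046e-8·1.98672e-15 ≈ 1.201e-22.

1.2e-22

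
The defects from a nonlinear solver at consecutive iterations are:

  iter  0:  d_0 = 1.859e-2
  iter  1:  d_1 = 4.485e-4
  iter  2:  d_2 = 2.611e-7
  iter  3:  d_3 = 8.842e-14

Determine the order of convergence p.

2

Consecutive ratios: d_3/d_2 = 8.842e-14/2.611e-7 = 3.38644e-07, d_2/d_1 = 2.611e-7/4.485e-4 = 0.000582163.
p ≈ ln(3.38644e-07)/ln(0.000582163) = -14.8983/-7.4488 ≈ 2.00.
So the convergence is quadratic (order 2).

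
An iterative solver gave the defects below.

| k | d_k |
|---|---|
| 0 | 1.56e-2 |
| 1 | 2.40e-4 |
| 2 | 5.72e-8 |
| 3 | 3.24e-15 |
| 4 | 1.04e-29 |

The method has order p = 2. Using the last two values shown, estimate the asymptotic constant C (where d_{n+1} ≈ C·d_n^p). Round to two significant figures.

C ≈ d_4 / d_3^2
  = 1.04e-29 / (3.24e-15)^2
  = 1.04e-29 / 1.04976e-29 ≈ 0.9907

0.99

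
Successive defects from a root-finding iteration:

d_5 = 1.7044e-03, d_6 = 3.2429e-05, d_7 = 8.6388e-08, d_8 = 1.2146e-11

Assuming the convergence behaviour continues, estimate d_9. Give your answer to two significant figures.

First estimate the order: p ≈ ln(d_8/d_7) / ln(d_7/d_6) = ln(1.2146e-11/8.6388e-08)/ln(8.6388e-08/3.2429e-05) = ln(0.000140598)/ln(0.00266391) ≈ 1.4962.
Then d_9 ≈ d_8·(d_8/d_7)^p = 1.2146e-11·(0.000140598)^1.4962 = 1.2146e-11·1.72427e-06 ≈ 2.094e-17.

2.1e-17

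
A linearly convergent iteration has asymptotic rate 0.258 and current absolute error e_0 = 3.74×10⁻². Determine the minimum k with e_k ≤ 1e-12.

After k steps, e_k ≈ 3.74×10⁻²·0.258^k.
Need 0.258^k ≤ 1e-12/3.74×10⁻² = 2.6738e-11.
k ≥ ln(2.6738e-11)/ln(0.258) = -24.3449/-1.35480 = 17.969.
Smallest integer k = 18.

18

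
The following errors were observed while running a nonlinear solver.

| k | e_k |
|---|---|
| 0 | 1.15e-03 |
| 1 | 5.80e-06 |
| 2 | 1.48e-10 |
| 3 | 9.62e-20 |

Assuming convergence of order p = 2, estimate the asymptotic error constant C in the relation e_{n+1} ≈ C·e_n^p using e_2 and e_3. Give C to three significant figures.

4.39

C ≈ e_3 / e_2^2
  = 9.62e-20 / (1.48e-10)^2
  = 9.62e-20 / 2.1904e-20 ≈ 4.3919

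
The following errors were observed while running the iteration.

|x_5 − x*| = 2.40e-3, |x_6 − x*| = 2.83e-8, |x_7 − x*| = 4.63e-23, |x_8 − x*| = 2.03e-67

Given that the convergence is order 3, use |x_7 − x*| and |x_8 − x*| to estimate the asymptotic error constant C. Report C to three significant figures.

C ≈ |x_8 − x*| / |x_7 − x*|^3
  = 2.03e-67 / (4.63e-23)^3
  = 2.03e-67 / 9.92528e-68 ≈ 2.0453

2.05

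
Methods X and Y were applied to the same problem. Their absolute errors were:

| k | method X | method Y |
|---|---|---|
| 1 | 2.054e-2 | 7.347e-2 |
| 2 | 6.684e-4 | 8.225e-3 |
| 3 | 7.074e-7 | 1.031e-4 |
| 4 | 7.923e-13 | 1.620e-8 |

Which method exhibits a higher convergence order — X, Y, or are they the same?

Method X: p ≈ ln(7.923e-13/7.074e-7)/ln(7.074e-7/6.684e-4) ≈ 2.00.
Method Y: p ≈ ln(1.620e-8/1.031e-4)/ln(1.031e-4/8.225e-3) ≈ 2.00.
Both orders ≈ 2.0 — effectively the same.

same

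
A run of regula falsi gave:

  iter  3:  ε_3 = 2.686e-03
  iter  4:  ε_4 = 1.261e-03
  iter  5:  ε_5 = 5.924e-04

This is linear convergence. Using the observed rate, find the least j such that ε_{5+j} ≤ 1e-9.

Rate ρ ≈ ε_5/ε_4 = 5.924e-04/1.261e-03 = 0.4698.
After j more steps, ε_{5+j} ≈ 5.924e-04·ρ^j; need ρ^j ≤ 1e-9/5.924e-04 = 1.68805e-06.
j ≥ ln(1.68805e-06)/ln(0.4698) = -13.2919/-0.75545 = 17.595.
So 18 more iterations are needed.

18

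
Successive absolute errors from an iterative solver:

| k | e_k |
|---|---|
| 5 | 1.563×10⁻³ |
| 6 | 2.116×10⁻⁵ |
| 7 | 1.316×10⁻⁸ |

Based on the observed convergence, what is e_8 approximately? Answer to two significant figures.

First estimate the order: p ≈ ln(e_7/e_6) / ln(e_6/e_5) = ln(1.316×10⁻⁸/2.116×10⁻⁵)/ln(2.116×10⁻⁵/1.563×10⁻³) = ln(0.000621928)/ln(0.0135381) ≈ 1.7160.
Then e_8 ≈ e_7·(e_7/e_6)^p = 1.316×10⁻⁸·(0.000621928)^1.7160 = 1.316×10⁻⁸·3.14817e-06 ≈ 4.143e-14.

4.1e-14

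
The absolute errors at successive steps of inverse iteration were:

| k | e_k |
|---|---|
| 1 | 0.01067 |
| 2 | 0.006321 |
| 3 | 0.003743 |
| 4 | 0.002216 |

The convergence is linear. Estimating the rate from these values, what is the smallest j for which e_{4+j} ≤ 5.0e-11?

Rate ρ ≈ e_4/e_3 = 0.002216/0.003743 = 0.5920.
After j more steps, e_{4+j} ≈ 0.002216·ρ^j; need ρ^j ≤ 5.0e-11/0.002216 = 2.25632e-08.
j ≥ ln(2.25632e-08)/ln(0.5920) = -17.6069/-0.52425 = 33.585.
So 34 more iterations are needed.

34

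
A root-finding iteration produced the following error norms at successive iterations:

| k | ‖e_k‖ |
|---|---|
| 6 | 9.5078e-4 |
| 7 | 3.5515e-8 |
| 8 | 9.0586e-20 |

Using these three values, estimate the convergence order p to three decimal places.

2.618

p ≈ ln(‖e_8‖/‖e_7‖) / ln(‖e_7‖/‖e_6‖)
  = ln(9.0586e-20/3.5515e-8) / ln(3.5515e-8/9.5078e-4)
  = ln(2.55064e-12) / ln(3.73535e-05)
  = -26.694677 / -10.195084 ≈ 2.618387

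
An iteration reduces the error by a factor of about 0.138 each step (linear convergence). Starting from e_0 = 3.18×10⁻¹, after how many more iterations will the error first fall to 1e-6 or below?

7

After k steps, e_k ≈ 3.18×10⁻¹·0.138^k.
Need 0.138^k ≤ 1e-6/3.18×10⁻¹ = 3.14465e-06.
k ≥ ln(3.14465e-06)/ln(0.138) = -12.6698/-1.98050 = 6.397.
Smallest integer k = 7.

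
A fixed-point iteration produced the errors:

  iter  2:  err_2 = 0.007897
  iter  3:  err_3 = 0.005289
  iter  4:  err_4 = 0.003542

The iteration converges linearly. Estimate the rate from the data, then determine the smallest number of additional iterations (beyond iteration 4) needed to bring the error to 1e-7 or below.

Rate ρ ≈ err_4/err_3 = 0.003542/0.005289 = 0.6697.
After j more steps, err_{4+j} ≈ 0.003542·ρ^j; need ρ^j ≤ 1e-7/0.003542 = 2.82326e-05.
j ≥ ln(2.82326e-05)/ln(0.6697) = -10.4750/-0.40093 = 26.127.
So 27 more iterations are needed.

27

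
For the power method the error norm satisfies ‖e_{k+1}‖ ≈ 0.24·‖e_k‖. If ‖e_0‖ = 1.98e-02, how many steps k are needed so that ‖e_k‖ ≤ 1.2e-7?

After k steps, ‖e_k‖ ≈ 1.98e-02·0.24^k.
Need 0.24^k ≤ 1.2e-7/1.98e-02 = 6.06061e-06.
k ≥ ln(6.06061e-06)/ln(0.24) = -12.0137/-1.42712 = 8.418.
Smallest integer k = 9.

9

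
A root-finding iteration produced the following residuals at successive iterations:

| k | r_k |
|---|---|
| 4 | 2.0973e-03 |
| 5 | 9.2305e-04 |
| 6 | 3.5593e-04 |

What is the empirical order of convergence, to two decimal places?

1.16

p ≈ ln(r_6/r_5) / ln(r_5/r_4)
  = ln(3.5593e-04/9.2305e-04) / ln(9.2305e-04/2.0973e-03)
  = ln(0.385602) / ln(0.440113)
  = -0.95295 / -0.82072 ≈ 1.16111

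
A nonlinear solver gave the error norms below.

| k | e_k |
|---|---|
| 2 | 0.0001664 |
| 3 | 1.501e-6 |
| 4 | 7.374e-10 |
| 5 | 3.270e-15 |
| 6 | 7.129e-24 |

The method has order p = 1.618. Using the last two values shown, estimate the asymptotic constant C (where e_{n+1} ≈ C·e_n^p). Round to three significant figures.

C ≈ e_6 / e_5^1.618
  = 7.129e-24 / (3.270e-15)^1.618
  = 7.129e-24 / 3.65206e-24 ≈ 1.952

1.95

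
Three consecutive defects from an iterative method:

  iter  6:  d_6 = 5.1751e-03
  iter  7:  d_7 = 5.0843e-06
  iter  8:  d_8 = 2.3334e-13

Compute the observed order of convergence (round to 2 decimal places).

2.44

p ≈ ln(d_8/d_7) / ln(d_7/d_6)
  = ln(2.3334e-13/5.0843e-06) / ln(5.0843e-06/5.1751e-03)
  = ln(4.58942e-08) / ln(0.000982454)
  = -16.89693 / -6.92546 ≈ 2.43983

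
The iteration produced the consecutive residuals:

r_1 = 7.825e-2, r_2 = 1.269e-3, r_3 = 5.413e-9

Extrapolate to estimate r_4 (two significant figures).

First estimate the order: p ≈ ln(r_3/r_2) / ln(r_2/r_1) = ln(5.413e-9/1.269e-3)/ln(1.269e-3/7.825e-2) = ln(4.26556e-06)/ln(0.0162173) ≈ 3.0000.
Then r_4 ≈ r_3·(r_3/r_2)^p = 5.413e-9·(4.26556e-06)^3.0000 = 5.413e-9·7.76119e-17 ≈ 4.201e-25.

4.2e-25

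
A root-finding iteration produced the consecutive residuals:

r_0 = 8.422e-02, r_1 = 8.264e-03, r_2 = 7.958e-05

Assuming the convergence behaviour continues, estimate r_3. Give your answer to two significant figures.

7.4e-9

First estimate the order: p ≈ ln(r_2/r_1) / ln(r_1/r_0) = ln(7.958e-05/8.264e-03)/ln(8.264e-03/8.422e-02) = ln(0.00962972)/ln(0.098124) ≈ 1.9999.
Then r_3 ≈ r_2·(r_2/r_1)^p = 7.958e-05·(0.00962972)^1.9999 = 7.958e-05·9.27746e-05 ≈ 7.383e-09.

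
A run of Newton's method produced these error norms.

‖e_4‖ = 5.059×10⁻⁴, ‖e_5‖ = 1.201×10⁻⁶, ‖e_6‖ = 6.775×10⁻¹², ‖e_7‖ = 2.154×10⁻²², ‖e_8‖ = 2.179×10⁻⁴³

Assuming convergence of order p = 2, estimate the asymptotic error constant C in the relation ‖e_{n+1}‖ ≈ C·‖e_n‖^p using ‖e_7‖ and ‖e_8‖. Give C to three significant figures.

4.70

C ≈ ‖e_8‖ / ‖e_7‖^2
  = 2.179×10⁻⁴³ / (2.154×10⁻²²)^2
  = 2.179×10⁻⁴³ / 4.63972e-44 ≈ 4.6964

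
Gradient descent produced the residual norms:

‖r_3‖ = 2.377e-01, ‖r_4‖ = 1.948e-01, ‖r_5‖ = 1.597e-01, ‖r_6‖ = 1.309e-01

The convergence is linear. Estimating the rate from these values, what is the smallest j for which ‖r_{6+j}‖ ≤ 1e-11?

118

Rate ρ ≈ ‖r_6‖/‖r_5‖ = 1.309e-01/1.597e-01 = 0.8197.
After j more steps, ‖r_{6+j}‖ ≈ 1.309e-01·ρ^j; need ρ^j ≤ 1e-11/1.309e-01 = 7.63942e-11.
j ≥ ln(7.63942e-11)/ln(0.8197) = -23.2951/-0.19882 = 117.167.
So 118 more iterations are needed.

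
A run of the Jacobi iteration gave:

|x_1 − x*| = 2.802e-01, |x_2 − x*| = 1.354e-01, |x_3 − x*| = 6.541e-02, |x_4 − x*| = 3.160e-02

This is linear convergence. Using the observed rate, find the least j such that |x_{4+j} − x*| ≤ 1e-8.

Rate ρ ≈ |x_4 − x*|/|x_3 − x*| = 3.160e-02/6.541e-02 = 0.4831.
After j more steps, |x_{4+j} − x*| ≈ 3.160e-02·ρ^j; need ρ^j ≤ 1e-8/3.160e-02 = 3.16456e-07.
j ≥ ln(3.16456e-07)/ln(0.4831) = -14.9661/-0.72753 = 20.571.
So 21 more iterations are needed.

21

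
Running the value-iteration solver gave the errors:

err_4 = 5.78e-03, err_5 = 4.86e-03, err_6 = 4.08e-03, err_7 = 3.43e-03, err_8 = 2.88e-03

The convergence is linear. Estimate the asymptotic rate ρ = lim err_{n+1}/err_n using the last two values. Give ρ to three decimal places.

ρ ≈ err_8/err_7 = 2.88e-03/3.43e-03 = 0.83965

0.840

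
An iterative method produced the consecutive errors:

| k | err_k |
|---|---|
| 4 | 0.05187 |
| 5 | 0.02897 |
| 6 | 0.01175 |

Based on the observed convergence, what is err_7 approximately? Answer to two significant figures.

2.9e-3

First estimate the order: p ≈ ln(err_6/err_5) / ln(err_5/err_4) = ln(0.01175/0.02897)/ln(0.02897/0.05187) = ln(0.405592)/ln(0.558512) ≈ 1.5493.
Then err_7 ≈ err_6·(err_6/err_5)^p = 0.01175·(0.405592)^1.5493 = 0.01175·0.247066 ≈ 0.002903.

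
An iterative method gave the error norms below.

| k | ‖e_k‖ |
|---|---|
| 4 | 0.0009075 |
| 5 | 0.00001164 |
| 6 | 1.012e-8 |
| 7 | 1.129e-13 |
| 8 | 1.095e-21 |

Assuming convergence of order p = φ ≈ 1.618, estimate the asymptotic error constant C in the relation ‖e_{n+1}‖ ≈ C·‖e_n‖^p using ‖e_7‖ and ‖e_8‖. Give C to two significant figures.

C ≈ ‖e_8‖ / ‖e_7‖^1.618
  = 1.095e-21 / (1.129e-13)^1.618
  = 1.095e-21 / 1.12528e-21 ≈ 0.9731

0.97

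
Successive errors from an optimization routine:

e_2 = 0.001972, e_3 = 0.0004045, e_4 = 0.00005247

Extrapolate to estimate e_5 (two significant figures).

First estimate the order: p ≈ ln(e_4/e_3) / ln(e_3/e_2) = ln(0.00005247/0.0004045)/ln(0.0004045/0.001972) = ln(0.129716)/ln(0.205122) ≈ 1.2893.
Then e_5 ≈ e_4·(e_4/e_3)^p = 0.00005247·(0.129716)^1.2893 = 0.00005247·0.0718427 ≈ 3.77e-06.

3.8e-6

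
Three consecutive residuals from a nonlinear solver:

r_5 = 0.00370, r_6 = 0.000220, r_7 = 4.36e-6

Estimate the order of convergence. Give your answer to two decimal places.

1.39

p ≈ ln(r_7/r_6) / ln(r_6/r_5)
  = ln(4.36e-6/0.000220) / ln(0.000220/0.00370)
  = ln(0.0198182) / ln(0.0594595)
  = -3.92115 / -2.82246 ≈ 1.38927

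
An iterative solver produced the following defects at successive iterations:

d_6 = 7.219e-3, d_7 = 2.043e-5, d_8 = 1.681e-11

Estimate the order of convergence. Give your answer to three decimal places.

p ≈ ln(d_8/d_7) / ln(d_7/d_6)
  = ln(1.681e-11/2.043e-5) / ln(2.043e-5/7.219e-3)
  = ln(8.2281e-07) / ln(0.00283003)
  = -14.010541 / -5.867468 ≈ 2.387834

2.388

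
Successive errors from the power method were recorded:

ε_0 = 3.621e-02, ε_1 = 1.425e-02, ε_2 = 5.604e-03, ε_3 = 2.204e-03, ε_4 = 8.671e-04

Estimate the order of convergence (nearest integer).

1

Consecutive ratios: ε_4/ε_3 = 8.671e-04/2.204e-03 = 0.393421, ε_3/ε_2 = 2.204e-03/5.604e-03 = 0.393291.
p ≈ ln(0.393421)/ln(0.393291) = -0.9329/-0.9332 ≈ 1.00.
So the convergence is linear (order 1).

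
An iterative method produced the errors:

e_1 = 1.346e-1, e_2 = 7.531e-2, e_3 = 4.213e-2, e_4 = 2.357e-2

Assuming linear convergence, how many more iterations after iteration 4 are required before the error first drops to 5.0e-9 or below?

Rate ρ ≈ e_4/e_3 = 2.357e-2/4.213e-2 = 0.5595.
After j more steps, e_{4+j} ≈ 2.357e-2·ρ^j; need ρ^j ≤ 5.0e-9/2.357e-2 = 2.12134e-07.
j ≥ ln(2.12134e-07)/ln(0.5595) = -15.3660/-0.58071 = 26.461.
So 27 more iterations are needed.

27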